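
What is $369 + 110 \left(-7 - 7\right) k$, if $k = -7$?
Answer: $11149$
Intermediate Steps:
$369 + 110 \left(-7 - 7\right) k = 369 + 110 \left(-7 - 7\right) \left(-7\right) = 369 + 110 \left(\left(-14\right) \left(-7\right)\right) = 369 + 110 \cdot 98 = 369 + 10780 = 11149$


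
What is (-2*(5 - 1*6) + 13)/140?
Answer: 3/28 ≈ 0.10714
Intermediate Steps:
(-2*(5 - 1*6) + 13)/140 = (-2*(5 - 6) + 13)*(1/140) = (-2*(-1) + 13)*(1/140) = (2 + 13)*(1/140) = 15*(1/140) = 3/28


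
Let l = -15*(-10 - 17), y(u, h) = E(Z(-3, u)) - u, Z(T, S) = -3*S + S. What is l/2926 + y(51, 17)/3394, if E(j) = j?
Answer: 231723/2482711 ≈ 0.093335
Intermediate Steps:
Z(T, S) = -2*S
y(u, h) = -3*u (y(u, h) = -2*u - u = -3*u)
l = 405 (l = -15*(-27) = 405)
l/2926 + y(51, 17)/3394 = 405/2926 - 3*51/3394 = 405*(1/2926) - 153*1/3394 = 405/2926 - 153/3394 = 231723/2482711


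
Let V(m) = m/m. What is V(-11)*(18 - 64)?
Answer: -46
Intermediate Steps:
V(m) = 1
V(-11)*(18 - 64) = 1*(18 - 64) = 1*(-46) = -46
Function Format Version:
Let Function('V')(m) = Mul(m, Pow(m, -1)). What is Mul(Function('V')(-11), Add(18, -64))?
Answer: -46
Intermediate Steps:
Function('V')(m) = 1
Mul(Function('V')(-11), Add(18, -64)) = Mul(1, Add(18, -64)) = Mul(1, -46) = -46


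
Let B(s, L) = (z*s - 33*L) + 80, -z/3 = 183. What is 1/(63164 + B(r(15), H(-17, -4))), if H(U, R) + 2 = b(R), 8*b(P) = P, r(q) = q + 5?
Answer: 2/104693 ≈ 1.9103e-5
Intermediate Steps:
z = -549 (z = -3*183 = -549)
r(q) = 5 + q
b(P) = P/8
H(U, R) = -2 + R/8
B(s, L) = 80 - 549*s - 33*L (B(s, L) = (-549*s - 33*L) + 80 = 80 - 549*s - 33*L)
1/(63164 + B(r(15), H(-17, -4))) = 1/(63164 + (80 - 549*(5 + 15) - 33*(-2 + (⅛)*(-4)))) = 1/(63164 + (80 - 549*20 - 33*(-2 - ½))) = 1/(63164 + (80 - 10980 - 33*(-5/2))) = 1/(63164 + (80 - 10980 + 165/2)) = 1/(63164 - 21635/2) = 1/(104693/2) = 2/104693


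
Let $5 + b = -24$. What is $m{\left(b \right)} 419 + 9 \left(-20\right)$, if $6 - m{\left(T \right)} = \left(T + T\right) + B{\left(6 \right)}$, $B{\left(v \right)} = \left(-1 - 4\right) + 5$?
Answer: $26636$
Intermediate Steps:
$b = -29$ ($b = -5 - 24 = -29$)
$B{\left(v \right)} = 0$ ($B{\left(v \right)} = -5 + 5 = 0$)
$m{\left(T \right)} = 6 - 2 T$ ($m{\left(T \right)} = 6 - \left(\left(T + T\right) + 0\right) = 6 - \left(2 T + 0\right) = 6 - 2 T$)
$m{\left(b \right)} 419 + 9 \left(-20\right) = \left(6 - -58\right) 419 + 9 \left(-20\right) = \left(6 + 58\right) 419 - 180 = 64 \cdot 419 - 180 = 26816 - 180 = 26636$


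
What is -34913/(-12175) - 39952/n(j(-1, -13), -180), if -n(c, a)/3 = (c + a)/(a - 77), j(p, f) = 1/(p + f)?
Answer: 1750387375819/92079525 ≈ 19010.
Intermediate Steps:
j(p, f) = 1/(f + p)
n(c, a) = -3*(a + c)/(-77 + a) (n(c, a) = -3*(c + a)/(a - 77) = -3*(a + c)/(-77 + a))
-34913/(-12175) - 39952/n(j(-1, -13), -180) = -34913/(-12175) - 39952*(-77 - 180)/(3*(-1*(-180) - 1/(-13 - 1))) = -34913*(-1/12175) - 39952*(-257/(3*(180 - 1/(-14)))) = 34913/12175 - 39952*(-257/(3*(180 - 1*(-1/14)))) = 34913/12175 - 39952*(-257/(3*(180 + 1/14))) = 34913/12175 - 39952/(3*(-1/257)*(2521/14)) = 34913/12175 - 39952/(-7563/3598) = 34913/12175 - 39952*(-3598/7563) = 34913/12175 + 143747296/7563 = 1750387375819/92079525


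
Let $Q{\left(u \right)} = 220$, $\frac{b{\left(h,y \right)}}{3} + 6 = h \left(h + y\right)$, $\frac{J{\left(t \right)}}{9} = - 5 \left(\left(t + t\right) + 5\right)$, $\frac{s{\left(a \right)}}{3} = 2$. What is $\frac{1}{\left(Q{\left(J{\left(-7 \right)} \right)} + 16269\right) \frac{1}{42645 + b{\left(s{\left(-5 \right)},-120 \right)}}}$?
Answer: $\frac{40575}{16489} \approx 2.4607$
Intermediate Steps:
$s{\left(a \right)} = 6$ ($s{\left(a \right)} = 3 \cdot 2 = 6$)
$J{\left(t \right)} = -225 - 90 t$ ($J{\left(t \right)} = 9 \left(- 5 \left(\left(t + t\right) + 5\right)\right) = 9 \left(- 5 \left(2 t + 5\right)\right) = 9 \left(- 5 \left(5 + 2 t\right)\right) = 9 \left(-25 - 10 t\right) = -225 - 90 t$)
$b{\left(h,y \right)} = -18 + 3 h \left(h + y\right)$
$\frac{1}{\left(Q{\left(J{\left(-7 \right)} \right)} + 16269\right) \frac{1}{42645 + b{\left(s{\left(-5 \right)},-120 \right)}}} = \frac{1}{\left(220 + 16269\right) \frac{1}{42645 + \left(-18 + 3 \cdot 6^{2} + 3 \cdot 6 \left(-120\right)\right)}} = \frac{1}{16489 \frac{1}{42645 - 2070}} = \frac{1}{16489 \cdot \frac{1}{40575}} = \frac{1}{\frac{16489}{40575}} = \frac{40575}{16489}$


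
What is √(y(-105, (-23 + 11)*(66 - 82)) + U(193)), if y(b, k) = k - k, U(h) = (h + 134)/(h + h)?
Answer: √126222/386 ≈ 0.92041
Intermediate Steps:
U(h) = (134 + h)/(2*h) (U(h) = (134 + h)/((2*h)) = (134 + h)*(1/(2*h)) = (134 + h)/(2*h))
y(b, k) = 0
√(y(-105, (-23 + 11)*(66 - 82)) + U(193)) = √(0 + (½)*(134 + 193)/193) = √(0 + (½)*(1/193)*327) = √(0 + 327/386) = √(327/386) = √126222/386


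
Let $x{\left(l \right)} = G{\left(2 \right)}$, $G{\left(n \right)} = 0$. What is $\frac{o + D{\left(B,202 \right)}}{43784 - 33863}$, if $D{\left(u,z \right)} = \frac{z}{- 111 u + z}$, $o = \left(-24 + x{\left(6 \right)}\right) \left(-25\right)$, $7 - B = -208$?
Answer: $\frac{14197598}{234760623} \approx 0.060477$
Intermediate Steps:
$B = 215$ ($B = 7 - -208 = 7 + 208 = 215$)
$x{\left(l \right)} = 0$
$o = 600$ ($o = \left(-24 + 0\right) \left(-25\right) = \left(-24\right) \left(-25\right) = 600$)
$D{\left(u,z \right)} = \frac{z}{z - 111 u}$
$\frac{o + D{\left(B,202 \right)}}{43784 - 33863} = \frac{600 + \frac{202}{202 - 23865}}{43784 - 33863} = \frac{600 + \frac{202}{202 - 23865}}{9921} = \left(600 + \frac{202}{-23663}\right) \frac{1}{9921} = \left(600 + 202 \left(- \frac{1}{23663}\right)\right) \frac{1}{9921} = \left(600 - \frac{202}{23663}\right) \frac{1}{9921} = \frac{14197598}{23663} \cdot \frac{1}{9921} = \frac{14197598}{234760623}$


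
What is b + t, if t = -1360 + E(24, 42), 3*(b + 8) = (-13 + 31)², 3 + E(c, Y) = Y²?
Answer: 501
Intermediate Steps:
E(c, Y) = -3 + Y²
b = 100 (b = -8 + (-13 + 31)²/3 = -8 + (⅓)*18² = -8 + (⅓)*324 = -8 + 108 = 100)
t = 401 (t = -1360 + (-3 + 42²) = -1360 + (-3 + 1764) = -1360 + 1761 = 401)
b + t = 100 + 401 = 501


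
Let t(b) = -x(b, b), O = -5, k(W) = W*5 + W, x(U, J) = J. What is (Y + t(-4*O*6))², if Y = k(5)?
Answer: 8100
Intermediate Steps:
k(W) = 6*W (k(W) = 5*W + W = 6*W)
Y = 30 (Y = 6*5 = 30)
t(b) = -b
(Y + t(-4*O*6))² = (30 - (-4*(-5))*6)² = (30 - 20*6)² = (30 - 1*120)² = (30 - 120)² = (-90)² = 8100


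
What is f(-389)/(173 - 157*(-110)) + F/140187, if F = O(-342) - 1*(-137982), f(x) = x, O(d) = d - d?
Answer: 784095761/815093947 ≈ 0.96197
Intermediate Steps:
O(d) = 0
F = 137982 (F = 0 - 1*(-137982) = 0 + 137982 = 137982)
f(-389)/(173 - 157*(-110)) + F/140187 = -389/(173 - 157*(-110)) + 137982/140187 = -389/(173 + 17270) + 137982*(1/140187) = -389/17443 + 45994/46729 = 784095761/815093947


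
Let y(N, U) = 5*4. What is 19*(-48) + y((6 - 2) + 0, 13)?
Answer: -892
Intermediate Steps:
y(N, U) = 20
19*(-48) + y((6 - 2) + 0, 13) = 19*(-48) + 20 = -912 + 20 = -892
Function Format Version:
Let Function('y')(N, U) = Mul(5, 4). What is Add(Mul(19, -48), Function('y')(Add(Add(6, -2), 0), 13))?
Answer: -892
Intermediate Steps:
Function('y')(N, U) = 20
Add(Mul(19, -48), Function('y')(Add(Add(6, -2), 0), 13)) = Add(Mul(19, -48), 20) = Add(-912, 20) = -892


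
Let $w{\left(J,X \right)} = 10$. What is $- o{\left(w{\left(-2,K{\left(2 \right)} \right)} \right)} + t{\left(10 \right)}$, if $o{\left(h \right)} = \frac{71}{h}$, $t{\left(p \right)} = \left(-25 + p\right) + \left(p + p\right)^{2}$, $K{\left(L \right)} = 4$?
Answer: $\frac{3779}{10} \approx 377.9$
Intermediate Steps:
$t{\left(p \right)} = -25 + p + 4 p^{2}$ ($t{\left(p \right)} = \left(-25 + p\right) + \left(2 p\right)^{2} = \left(-25 + p\right) + 4 p^{2} = -25 + p + 4 p^{2}$)
$- o{\left(w{\left(-2,K{\left(2 \right)} \right)} \right)} + t{\left(10 \right)} = - \frac{71}{10} + \left(-25 + 10 + 4 \cdot 10^{2}\right) = - \frac{71}{10} + \left(-25 + 10 + 4 \cdot 100\right) = \left(-1\right) \frac{71}{10} + \left(-25 + 10 + 400\right) = - \frac{71}{10} + 385 = \frac{3779}{10}$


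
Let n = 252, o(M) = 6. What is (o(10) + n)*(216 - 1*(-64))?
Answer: 72240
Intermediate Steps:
(o(10) + n)*(216 - 1*(-64)) = (6 + 252)*(216 - 1*(-64)) = 258*(216 + 64) = 258*280 = 72240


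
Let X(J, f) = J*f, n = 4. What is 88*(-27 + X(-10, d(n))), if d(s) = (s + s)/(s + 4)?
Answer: -3256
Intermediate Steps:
d(s) = 2*s/(4 + s) (d(s) = (2*s)/(4 + s) = 2*s/(4 + s))
88*(-27 + X(-10, d(n))) = 88*(-27 - 20*4/(4 + 4)) = 88*(-27 - 20*4/8) = 88*(-27 - 10*1) = 88*(-27 - 10) = 88*(-37) = -3256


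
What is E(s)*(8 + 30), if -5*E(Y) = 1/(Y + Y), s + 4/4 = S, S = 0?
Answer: 19/5 ≈ 3.8000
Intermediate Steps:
s = -1 (s = -1 + 0 = -1)
E(Y) = -1/(10*Y) (E(Y) = -1/(5*(Y + Y)) = -1/(2*Y)/5 = -1/(10*Y))
E(s)*(8 + 30) = (-1/10/(-1))*(8 + 30) = -1/10*(-1)*38 = (1/10)*38 = 19/5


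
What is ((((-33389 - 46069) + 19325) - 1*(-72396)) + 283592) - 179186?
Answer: 116669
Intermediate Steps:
((((-33389 - 46069) + 19325) - 1*(-72396)) + 283592) - 179186 = (((-79458 + 19325) + 72396) + 283592) - 179186 = ((-60133 + 72396) + 283592) - 179186 = (12263 + 283592) - 179186 = 295855 - 179186 = 116669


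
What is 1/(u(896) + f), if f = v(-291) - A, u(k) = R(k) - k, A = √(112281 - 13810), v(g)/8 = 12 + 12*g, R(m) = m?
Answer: -27840/774967129 + √98471/774967129 ≈ -3.5519e-5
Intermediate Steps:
v(g) = 96 + 96*g (v(g) = 8*(12 + 12*g) = 96 + 96*g)
A = √98471 ≈ 313.80
u(k) = 0 (u(k) = k - k = 0)
f = -27840 - √98471 (f = (96 + 96*(-291)) - √98471 = (96 - 27936) - √98471 = -27840 - √98471 ≈ -28154.)
1/(u(896) + f) = 1/(0 + (-27840 - √98471)) = 1/(-27840 - √98471)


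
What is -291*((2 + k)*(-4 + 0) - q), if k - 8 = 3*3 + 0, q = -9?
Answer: 19497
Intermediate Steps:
k = 17 (k = 8 + (3*3 + 0) = 8 + (9 + 0) = 8 + 9 = 17)
-291*((2 + k)*(-4 + 0) - q) = -291*((2 + 17)*(-4 + 0) - 1*(-9)) = -291*(19*(-4) + 9) = -291*(-76 + 9) = -291*(-67) = 19497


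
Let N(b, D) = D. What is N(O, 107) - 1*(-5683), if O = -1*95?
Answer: 5790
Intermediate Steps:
O = -95
N(O, 107) - 1*(-5683) = 107 - 1*(-5683) = 107 + 5683 = 5790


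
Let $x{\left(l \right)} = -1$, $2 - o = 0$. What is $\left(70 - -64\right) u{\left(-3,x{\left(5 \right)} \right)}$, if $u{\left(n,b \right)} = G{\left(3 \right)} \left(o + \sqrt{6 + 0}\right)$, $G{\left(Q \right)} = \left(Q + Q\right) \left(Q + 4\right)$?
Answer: $11256 + 5628 \sqrt{6} \approx 25042.0$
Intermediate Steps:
$o = 2$ ($o = 2 - 0 = 2 + 0 = 2$)
$G{\left(Q \right)} = 2 Q \left(4 + Q\right)$
$u{\left(n,b \right)} = 84 + 42 \sqrt{6}$ ($u{\left(n,b \right)} = 2 \cdot 3 \left(4 + 3\right) \left(2 + \sqrt{6 + 0}\right) = 2 \cdot 3 \cdot 7 \left(2 + \sqrt{6}\right) = 42 \left(2 + \sqrt{6}\right) = 84 + 42 \sqrt{6}$)
$\left(70 - -64\right) u{\left(-3,x{\left(5 \right)} \right)} = \left(70 - -64\right) \left(84 + 42 \sqrt{6}\right) = \left(70 + 64\right) \left(84 + 42 \sqrt{6}\right) = 134 \left(84 + 42 \sqrt{6}\right) = 11256 + 5628 \sqrt{6}$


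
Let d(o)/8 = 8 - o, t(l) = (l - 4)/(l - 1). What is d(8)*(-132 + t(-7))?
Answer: 0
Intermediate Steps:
t(l) = (-4 + l)/(-1 + l)
d(o) = 64 - 8*o (d(o) = 8*(8 - o) = 64 - 8*o)
d(8)*(-132 + t(-7)) = (64 - 8*8)*(-132 + (-4 - 7)/(-1 - 7)) = (64 - 64)*(-132 - 11/(-8)) = 0*(-132 - ⅛*(-11)) = 0*(-132 + 11/8) = 0*(-1045/8) = 0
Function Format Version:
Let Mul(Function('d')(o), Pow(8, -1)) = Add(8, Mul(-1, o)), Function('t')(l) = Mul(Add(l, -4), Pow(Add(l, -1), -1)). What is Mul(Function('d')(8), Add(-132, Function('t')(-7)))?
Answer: 0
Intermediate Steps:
Function('t')(l) = Mul(Pow(Add(-1, l), -1), Add(-4, l)) (Function('t')(l) = Mul(Add(-4, l), Pow(Add(-1, l), -1)) = Mul(Pow(Add(-1, l), -1), Add(-4, l)))
Function('d')(o) = Add(64, Mul(-8, o)) (Function('d')(o) = Mul(8, Add(8, Mul(-1, o))) = Add(64, Mul(-8, o)))
Mul(Function('d')(8), Add(-132, Function('t')(-7))) = Mul(Add(64, Mul(-8, 8)), Add(-132, Mul(Pow(Add(-1, -7), -1), Add(-4, -7)))) = Mul(Add(64, -64), Add(-132, Mul(Pow(-8, -1), -11))) = Mul(0, Add(-132, Mul(Rational(-1, 8), -11))) = Mul(0, Add(-132, Rational(11, 8))) = Mul(0, Rational(-1045, 8)) = 0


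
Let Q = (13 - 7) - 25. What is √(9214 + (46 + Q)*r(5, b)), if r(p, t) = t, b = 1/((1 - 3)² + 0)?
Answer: √36883/2 ≈ 96.025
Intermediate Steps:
b = ¼ (b = 1/((-2)² + 0) = 1/(4 + 0) = 1/4 = ¼ ≈ 0.25000)
Q = -19 (Q = 6 - 25 = -19)
√(9214 + (46 + Q)*r(5, b)) = √(9214 + (46 - 19)*(¼)) = √(9214 + 27*(¼)) = √(9214 + 27/4) = √(36883/4) = √36883/2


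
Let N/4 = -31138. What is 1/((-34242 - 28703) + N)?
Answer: -1/187497 ≈ -5.3334e-6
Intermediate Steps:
N = -124552 (N = 4*(-31138) = -124552)
1/((-34242 - 28703) + N) = 1/((-34242 - 28703) - 124552) = 1/(-62945 - 124552) = 1/(-187497) = -1/187497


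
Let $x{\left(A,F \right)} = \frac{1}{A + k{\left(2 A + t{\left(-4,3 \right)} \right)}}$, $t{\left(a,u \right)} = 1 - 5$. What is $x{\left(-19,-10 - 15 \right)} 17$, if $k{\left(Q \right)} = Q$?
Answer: $- \frac{17}{61} \approx -0.27869$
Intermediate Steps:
$t{\left(a,u \right)} = -4$
$x{\left(A,F \right)} = \frac{1}{-4 + 3 A}$ ($x{\left(A,F \right)} = \frac{1}{A + \left(2 A - 4\right)} = \frac{1}{A + \left(-4 + 2 A\right)} = \frac{1}{-4 + 3 A}$)
$x{\left(-19,-10 - 15 \right)} 17 = \frac{1}{-4 + 3 \left(-19\right)} 17 = \frac{1}{-4 - 57} \cdot 17 = \frac{1}{-61} \cdot 17 = \left(- \frac{1}{61}\right) 17 = - \frac{17}{61}$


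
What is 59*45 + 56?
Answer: 2711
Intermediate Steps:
59*45 + 56 = 2655 + 56 = 2711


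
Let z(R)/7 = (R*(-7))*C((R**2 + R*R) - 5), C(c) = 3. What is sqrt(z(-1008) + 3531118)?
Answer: sqrt(3679294) ≈ 1918.1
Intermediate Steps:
z(R) = -147*R (z(R) = 7*((R*(-7))*3) = 7*(-7*R*3) = 7*(-21*R) = -147*R)
sqrt(z(-1008) + 3531118) = sqrt(-147*(-1008) + 3531118) = sqrt(148176 + 3531118) = sqrt(3679294)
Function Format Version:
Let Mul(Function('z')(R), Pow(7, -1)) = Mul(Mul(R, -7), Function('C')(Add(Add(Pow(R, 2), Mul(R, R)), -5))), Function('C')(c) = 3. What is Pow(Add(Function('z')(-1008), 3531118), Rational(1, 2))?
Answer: Pow(3679294, Rational(1, 2)) ≈ 1918.1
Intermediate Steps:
Function('z')(R) = Mul(-147, R) (Function('z')(R) = Mul(7, Mul(Mul(R, -7), 3)) = Mul(7, Mul(Mul(-7, R), 3)) = Mul(7, Mul(-21, R)) = Mul(-147, R))
Pow(Add(Function('z')(-1008), 3531118), Rational(1, 2)) = Pow(Add(Mul(-147, -1008), 3531118), Rational(1, 2)) = Pow(Add(148176, 3531118), Rational(1, 2)) = Pow(3679294, Rational(1, 2))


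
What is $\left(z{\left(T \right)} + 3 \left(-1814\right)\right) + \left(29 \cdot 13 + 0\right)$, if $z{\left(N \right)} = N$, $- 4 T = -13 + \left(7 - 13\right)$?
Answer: $- \frac{20241}{4} \approx -5060.3$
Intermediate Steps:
$T = \frac{19}{4}$ ($T = - \frac{-13 + \left(7 - 13\right)}{4} = - \frac{-13 - 6}{4} = \left(- \frac{1}{4}\right) \left(-19\right) = \frac{19}{4} \approx 4.75$)
$\left(z{\left(T \right)} + 3 \left(-1814\right)\right) + \left(29 \cdot 13 + 0\right) = \left(\frac{19}{4} + 3 \left(-1814\right)\right) + \left(29 \cdot 13 + 0\right) = \left(\frac{19}{4} - 5442\right) + \left(377 + 0\right) = - \frac{21749}{4} + 377 = - \frac{20241}{4}$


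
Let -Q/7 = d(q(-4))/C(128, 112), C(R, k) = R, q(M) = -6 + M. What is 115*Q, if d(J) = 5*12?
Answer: -12075/32 ≈ -377.34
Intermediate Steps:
d(J) = 60
Q = -105/32 (Q = -420/128 = -7*15/32 = -105/32 ≈ -3.2813)
115*Q = 115*(-105/32) = -12075/32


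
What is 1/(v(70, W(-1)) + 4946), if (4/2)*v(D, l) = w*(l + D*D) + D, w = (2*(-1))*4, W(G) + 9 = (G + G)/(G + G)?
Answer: -1/14587 ≈ -6.8554e-5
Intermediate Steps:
W(G) = -8 (W(G) = -9 + (G + G)/(G + G) = -9 + (2*G)/((2*G)) = -9 + (2*G)*(1/(2*G)) = -9 + 1 = -8)
w = -8 (w = -2*4 = -8)
v(D, l) = D/2 - 4*l - 4*D² (v(D, l) = (-8*(l + D*D) + D)/2 = (-8*(l + D²) + D)/2 = ((-8*l - 8*D²) + D)/2 = (D - 8*l - 8*D²)/2 = D/2 - 4*l - 4*D²)
1/(v(70, W(-1)) + 4946) = 1/(((½)*70 - 4*(-8) - 4*70²) + 4946) = 1/((35 + 32 - 4*4900) + 4946) = 1/((35 + 32 - 19600) + 4946) = 1/(-19533 + 4946) = 1/(-14587) = -1/14587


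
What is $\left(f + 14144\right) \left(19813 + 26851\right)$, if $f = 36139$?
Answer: $2346405912$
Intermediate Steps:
$\left(f + 14144\right) \left(19813 + 26851\right) = \left(36139 + 14144\right) \left(19813 + 26851\right) = 50283 \cdot 46664 = 2346405912$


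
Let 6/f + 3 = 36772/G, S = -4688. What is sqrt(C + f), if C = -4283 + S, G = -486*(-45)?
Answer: I*sqrt(1866084760321)/14419 ≈ 94.739*I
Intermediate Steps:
G = 21870
C = -8971 (C = -4283 - 4688 = -8971)
f = -65610/14419 (f = 6/(-3 + 36772/21870) = 6/(-3 + 36772*(1/21870)) = 6/(-3 + 18386/10935) = 6/(-14419/10935) = 6*(-10935/14419) = -65610/14419 ≈ -4.5502)
sqrt(C + f) = sqrt(-8971 - 65610/14419) = sqrt(-129418459/14419) = I*sqrt(1866084760321)/14419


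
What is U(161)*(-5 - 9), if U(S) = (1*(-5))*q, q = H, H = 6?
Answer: 420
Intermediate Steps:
q = 6
U(S) = -30 (U(S) = (1*(-5))*6 = -5*6 = -30)
U(161)*(-5 - 9) = -30*(-5 - 9) = -30*(-14) = 420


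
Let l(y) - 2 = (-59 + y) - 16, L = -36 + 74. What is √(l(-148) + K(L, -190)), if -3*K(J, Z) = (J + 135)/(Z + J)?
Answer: I*√11468742/228 ≈ 14.853*I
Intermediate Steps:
L = 38
K(J, Z) = -(135 + J)/(3*(J + Z)) (K(J, Z) = -(J + 135)/(3*(Z + J)) = -(135 + J)/(3*(J + Z)))
l(y) = -73 + y (l(y) = 2 + ((-59 + y) - 16) = 2 + (-75 + y) = -73 + y)
√(l(-148) + K(L, -190)) = √((-73 - 148) + (-45 - ⅓*38)/(38 - 190)) = √(-221 + (-45 - 38/3)/(-152)) = √(-221 - 1/152*(-173/3)) = √(-221 + 173/456) = √(-100603/456) = I*√11468742/228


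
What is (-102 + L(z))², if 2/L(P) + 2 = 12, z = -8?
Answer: 259081/25 ≈ 10363.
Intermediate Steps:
L(P) = ⅕ (L(P) = 2/(-2 + 12) = 2/10 = 2*(⅒) = ⅕)
(-102 + L(z))² = (-102 + ⅕)² = (-509/5)² = 259081/25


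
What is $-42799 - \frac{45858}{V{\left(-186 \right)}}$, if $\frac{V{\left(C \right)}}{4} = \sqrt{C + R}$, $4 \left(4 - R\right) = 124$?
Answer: $-42799 + \frac{7643 i \sqrt{213}}{142} \approx -42799.0 + 785.53 i$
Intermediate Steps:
$R = -27$ ($R = 4 - 31 = -27$)
$V{\left(C \right)} = 4 \sqrt{-27 + C}$ ($V{\left(C \right)} = 4 \sqrt{C - 27} = 4 \sqrt{-27 + C}$)
$-42799 - \frac{45858}{V{\left(-186 \right)}} = -42799 - \frac{45858}{4 \sqrt{-27 - 186}} = -42799 - \frac{45858}{4 \sqrt{-213}} = -42799 - \frac{45858}{4 i \sqrt{213}} = -42799 - 45858 \left(- \frac{i \sqrt{213}}{852}\right) = -42799 + \frac{7643 i \sqrt{213}}{142}$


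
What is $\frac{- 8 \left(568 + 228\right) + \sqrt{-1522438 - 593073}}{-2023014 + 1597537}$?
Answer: $\frac{6368}{425477} - \frac{i \sqrt{2115511}}{425477} \approx 0.014967 - 0.0034185 i$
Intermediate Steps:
$\frac{- 8 \left(568 + 228\right) + \sqrt{-1522438 - 593073}}{-2023014 + 1597537} = \frac{\left(-8\right) 796 + \sqrt{-2115511}}{-425477} = \left(-6368 + i \sqrt{2115511}\right) \left(- \frac{1}{425477}\right) = \frac{6368}{425477} - \frac{i \sqrt{2115511}}{425477}$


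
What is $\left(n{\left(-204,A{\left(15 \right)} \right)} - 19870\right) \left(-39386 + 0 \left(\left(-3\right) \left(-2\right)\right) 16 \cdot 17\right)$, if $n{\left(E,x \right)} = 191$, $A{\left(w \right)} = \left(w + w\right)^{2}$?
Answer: $775077094$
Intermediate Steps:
$A{\left(w \right)} = 4 w^{2}$ ($A{\left(w \right)} = \left(2 w\right)^{2} = 4 w^{2}$)
$\left(n{\left(-204,A{\left(15 \right)} \right)} - 19870\right) \left(-39386 + 0 \left(\left(-3\right) \left(-2\right)\right) 16 \cdot 17\right) = \left(191 - 19870\right) \left(-39386 + 0 \left(\left(-3\right) \left(-2\right)\right) 16 \cdot 17\right) = - 19679 \left(-39386 + 0 \cdot 6 \cdot 16 \cdot 17\right) = - 19679 \left(-39386 + 0 \cdot 16 \cdot 17\right) = - 19679 \left(-39386 + 0 \cdot 17\right) = - 19679 \left(-39386 + 0\right) = \left(-19679\right) \left(-39386\right) = 775077094$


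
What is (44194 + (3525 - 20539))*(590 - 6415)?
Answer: -158323500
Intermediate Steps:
(44194 + (3525 - 20539))*(590 - 6415) = (44194 - 17014)*(-5825) = 27180*(-5825) = -158323500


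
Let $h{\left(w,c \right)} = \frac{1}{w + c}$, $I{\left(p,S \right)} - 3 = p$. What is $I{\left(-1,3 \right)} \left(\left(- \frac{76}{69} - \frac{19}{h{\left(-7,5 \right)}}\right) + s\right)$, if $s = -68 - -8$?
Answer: $- \frac{3188}{69} \approx -46.203$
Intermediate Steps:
$I{\left(p,S \right)} = 3 + p$
$h{\left(w,c \right)} = \frac{1}{c + w}$
$s = -60$ ($s = -68 + 8 = -60$)
$I{\left(-1,3 \right)} \left(\left(- \frac{76}{69} - \frac{19}{h{\left(-7,5 \right)}}\right) + s\right) = \left(3 - 1\right) \left(\left(- \frac{76}{69} - \frac{19}{\frac{1}{5 - 7}}\right) - 60\right) = 2 \left(\left(\left(-76\right) \frac{1}{69} - \frac{19}{\frac{1}{-2}}\right) - 60\right) = 2 \left(\left(- \frac{76}{69} - \frac{19}{- \frac{1}{2}}\right) - 60\right) = 2 \left(\left(- \frac{76}{69} - -38\right) - 60\right) = 2 \left(\left(- \frac{76}{69} + 38\right) - 60\right) = 2 \left(\frac{2546}{69} - 60\right) = 2 \left(- \frac{1594}{69}\right) = - \frac{3188}{69}$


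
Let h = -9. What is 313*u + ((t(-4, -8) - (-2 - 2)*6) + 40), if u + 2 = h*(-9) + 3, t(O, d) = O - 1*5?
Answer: 25721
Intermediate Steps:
t(O, d) = -5 + O (t(O, d) = O - 5 = -5 + O)
u = 82 (u = -2 + (-9*(-9) + 3) = -2 + (81 + 3) = -2 + 84 = 82)
313*u + ((t(-4, -8) - (-2 - 2)*6) + 40) = 313*82 + (((-5 - 4) - (-2 - 2)*6) + 40) = 25666 + ((-9 - (-4)*6) + 40) = 25666 + ((-9 - 1*(-24)) + 40) = 25666 + ((-9 + 24) + 40) = 25666 + (15 + 40) = 25666 + 55 = 25721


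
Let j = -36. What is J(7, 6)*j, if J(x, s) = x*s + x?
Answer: -1764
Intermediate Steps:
J(x, s) = x + s*x (J(x, s) = s*x + x = x + s*x)
J(7, 6)*j = (7*(1 + 6))*(-36) = (7*7)*(-36) = 49*(-36) = -1764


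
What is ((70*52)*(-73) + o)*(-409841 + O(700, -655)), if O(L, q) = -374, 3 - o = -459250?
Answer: -79390139595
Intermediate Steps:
o = 459253 (o = 3 - 1*(-459250) = 3 + 459250 = 459253)
((70*52)*(-73) + o)*(-409841 + O(700, -655)) = ((70*52)*(-73) + 459253)*(-409841 - 374) = (3640*(-73) + 459253)*(-410215) = (-265720 + 459253)*(-410215) = 193533*(-410215) = -79390139595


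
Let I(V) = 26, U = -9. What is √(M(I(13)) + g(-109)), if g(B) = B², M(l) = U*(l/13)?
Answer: √11863 ≈ 108.92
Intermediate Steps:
M(l) = -9*l/13
√(M(I(13)) + g(-109)) = √(-9/13*26 + (-109)²) = √(-18 + 11881) = √11863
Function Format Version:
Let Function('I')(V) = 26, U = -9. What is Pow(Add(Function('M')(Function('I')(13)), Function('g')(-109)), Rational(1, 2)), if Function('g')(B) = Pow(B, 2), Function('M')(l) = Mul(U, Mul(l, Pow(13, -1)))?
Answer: Pow(11863, Rational(1, 2)) ≈ 108.92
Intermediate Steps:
Function('M')(l) = Mul(Rational(-9, 13), l) (Function('M')(l) = Mul(-9, Mul(l, Pow(13, -1))) = Mul(-9, Mul(l, Rational(1, 13))) = Mul(-9, Mul(Rational(1, 13), l)) = Mul(Rational(-9, 13), l))
Pow(Add(Function('M')(Function('I')(13)), Function('g')(-109)), Rational(1, 2)) = Pow(Add(Mul(Rational(-9, 13), 26), Pow(-109, 2)), Rational(1, 2)) = Pow(Add(-18, 11881), Rational(1, 2)) = Pow(11863, Rational(1, 2))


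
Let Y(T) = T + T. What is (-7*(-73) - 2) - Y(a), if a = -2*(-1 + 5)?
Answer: 525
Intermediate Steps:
a = -8 (a = -2*4 = -8)
Y(T) = 2*T
(-7*(-73) - 2) - Y(a) = (-7*(-73) - 2) - 2*(-8) = (511 - 2) - 1*(-16) = 509 + 16 = 525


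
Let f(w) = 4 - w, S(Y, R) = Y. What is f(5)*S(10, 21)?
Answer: -10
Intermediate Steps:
f(5)*S(10, 21) = (4 - 1*5)*10 = (4 - 5)*10 = -1*10 = -10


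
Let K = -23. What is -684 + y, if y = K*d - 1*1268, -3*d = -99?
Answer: -2711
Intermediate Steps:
d = 33 (d = -1/3*(-99) = 33)
y = -2027 (y = -23*33 - 1*1268 = -759 - 1268 = -2027)
-684 + y = -684 - 2027 = -2711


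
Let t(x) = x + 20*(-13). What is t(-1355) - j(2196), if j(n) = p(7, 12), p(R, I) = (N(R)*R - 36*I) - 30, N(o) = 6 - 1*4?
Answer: -1167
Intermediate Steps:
N(o) = 2 (N(o) = 6 - 4 = 2)
p(R, I) = -30 - 36*I + 2*R (p(R, I) = (2*R - 36*I) - 30 = (-36*I + 2*R) - 30 = -30 - 36*I + 2*R)
t(x) = -260 + x (t(x) = x - 260 = -260 + x)
j(n) = -448 (j(n) = -30 - 36*12 + 2*7 = -30 - 432 + 14 = -448)
t(-1355) - j(2196) = (-260 - 1355) - 1*(-448) = -1615 + 448 = -1167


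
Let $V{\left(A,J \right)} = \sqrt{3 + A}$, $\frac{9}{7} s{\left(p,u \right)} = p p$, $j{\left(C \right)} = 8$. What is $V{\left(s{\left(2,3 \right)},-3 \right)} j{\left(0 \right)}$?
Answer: $\frac{8 \sqrt{55}}{3} \approx 19.777$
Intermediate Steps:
$s{\left(p,u \right)} = \frac{7 p^{2}}{9}$ ($s{\left(p,u \right)} = \frac{7 p p}{9} = \frac{7 p^{2}}{9}$)
$V{\left(s{\left(2,3 \right)},-3 \right)} j{\left(0 \right)} = \sqrt{3 + \frac{7 \cdot 2^{2}}{9}} \cdot 8 = \sqrt{3 + \frac{7}{9} \cdot 4} \cdot 8 = \sqrt{3 + \frac{28}{9}} \cdot 8 = \sqrt{\frac{55}{9}} \cdot 8 = \frac{\sqrt{55}}{3} \cdot 8 = \frac{8 \sqrt{55}}{3}$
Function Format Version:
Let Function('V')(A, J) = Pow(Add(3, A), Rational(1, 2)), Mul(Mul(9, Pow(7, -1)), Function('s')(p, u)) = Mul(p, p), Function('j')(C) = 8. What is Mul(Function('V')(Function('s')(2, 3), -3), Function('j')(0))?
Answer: Mul(Rational(8, 3), Pow(55, Rational(1, 2))) ≈ 19.777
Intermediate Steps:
Function('s')(p, u) = Mul(Rational(7, 9), Pow(p, 2)) (Function('s')(p, u) = Mul(Rational(7, 9), Mul(p, p)) = Mul(Rational(7, 9), Pow(p, 2)))
Mul(Function('V')(Function('s')(2, 3), -3), Function('j')(0)) = Mul(Pow(Add(3, Mul(Rational(7, 9), Pow(2, 2))), Rational(1, 2)), 8) = Mul(Pow(Add(3, Mul(Rational(7, 9), 4)), Rational(1, 2)), 8) = Mul(Pow(Add(3, Rational(28, 9)), Rational(1, 2)), 8) = Mul(Pow(Rational(55, 9), Rational(1, 2)), 8) = Mul(Mul(Rational(1, 3), Pow(55, Rational(1, 2))), 8) = Mul(Rational(8, 3), Pow(55, Rational(1, 2)))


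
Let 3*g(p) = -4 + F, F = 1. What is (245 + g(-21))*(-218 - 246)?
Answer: -113216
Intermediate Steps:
g(p) = -1 (g(p) = (-4 + 1)/3 = (⅓)*(-3) = -1)
(245 + g(-21))*(-218 - 246) = (245 - 1)*(-218 - 246) = 244*(-464) = -113216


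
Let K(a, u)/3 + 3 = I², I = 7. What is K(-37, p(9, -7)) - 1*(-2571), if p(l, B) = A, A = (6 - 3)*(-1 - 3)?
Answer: 2709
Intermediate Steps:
A = -12 (A = 3*(-4) = -12)
p(l, B) = -12
K(a, u) = 138 (K(a, u) = -9 + 3*7² = -9 + 3*49 = -9 + 147 = 138)
K(-37, p(9, -7)) - 1*(-2571) = 138 - 1*(-2571) = 138 + 2571 = 2709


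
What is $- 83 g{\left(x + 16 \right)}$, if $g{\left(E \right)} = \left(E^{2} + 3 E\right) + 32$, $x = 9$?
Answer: $-60756$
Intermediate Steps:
$g{\left(E \right)} = 32 + E^{2} + 3 E$
$- 83 g{\left(x + 16 \right)} = - 83 \left(32 + \left(9 + 16\right)^{2} + 3 \left(9 + 16\right)\right) = - 83 \left(32 + 25^{2} + 3 \cdot 25\right) = - 83 \left(32 + 625 + 75\right) = \left(-83\right) 732 = -60756$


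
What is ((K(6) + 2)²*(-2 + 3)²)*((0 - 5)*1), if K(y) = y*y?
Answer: -7220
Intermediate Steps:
K(y) = y²
((K(6) + 2)²*(-2 + 3)²)*((0 - 5)*1) = ((6² + 2)²*(-2 + 3)²)*((0 - 5)*1) = ((36 + 2)²*1²)*(-5*1) = (38²*1)*(-5) = (1444*1)*(-5) = 1444*(-5) = -7220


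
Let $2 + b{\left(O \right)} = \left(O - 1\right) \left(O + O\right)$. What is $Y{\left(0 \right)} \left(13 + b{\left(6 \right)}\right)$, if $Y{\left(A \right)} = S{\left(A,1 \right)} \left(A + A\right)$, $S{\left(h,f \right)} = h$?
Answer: $0$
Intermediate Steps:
$b{\left(O \right)} = -2 + 2 O \left(-1 + O\right)$ ($b{\left(O \right)} = -2 + \left(O - 1\right) \left(O + O\right) = -2 + \left(-1 + O\right) 2 O = -2 + 2 O \left(-1 + O\right)$)
$Y{\left(A \right)} = 2 A^{2}$ ($Y{\left(A \right)} = A \left(A + A\right) = A 2 A = 2 A^{2}$)
$Y{\left(0 \right)} \left(13 + b{\left(6 \right)}\right) = 2 \cdot 0^{2} \left(13 - \left(14 - 72\right)\right) = 2 \cdot 0 \left(13 - -58\right) = 0 \left(13 - -58\right) = 0 \left(13 + 58\right) = 0 \cdot 71 = 0$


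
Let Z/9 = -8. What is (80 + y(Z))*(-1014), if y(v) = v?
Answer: -8112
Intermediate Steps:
Z = -72 (Z = 9*(-8) = -72)
(80 + y(Z))*(-1014) = (80 - 72)*(-1014) = 8*(-1014) = -8112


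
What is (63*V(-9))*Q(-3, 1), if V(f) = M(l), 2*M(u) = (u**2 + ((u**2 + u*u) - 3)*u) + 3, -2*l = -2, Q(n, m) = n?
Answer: -567/2 ≈ -283.50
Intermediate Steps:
l = 1 (l = -1/2*(-2) = 1)
M(u) = 3/2 + u**2/2 + u*(-3 + 2*u**2)/2 (M(u) = ((u**2 + ((u**2 + u*u) - 3)*u) + 3)/2 = ((u**2 + ((u**2 + u**2) - 3)*u) + 3)/2 = ((u**2 + (2*u**2 - 3)*u) + 3)/2 = ((u**2 + (-3 + 2*u**2)*u) + 3)/2 = ((u**2 + u*(-3 + 2*u**2)) + 3)/2 = (3 + u**2 + u*(-3 + 2*u**2))/2 = 3/2 + u**2/2 + u*(-3 + 2*u**2)/2)
V(f) = 3/2 (V(f) = 3/2 + 1**3 + (1/2)*1**2 - 3/2*1 = 3/2 + 1 + (1/2)*1 - 3/2 = 3/2 + 1 + 1/2 - 3/2 = 3/2)
(63*V(-9))*Q(-3, 1) = (63*(3/2))*(-3) = (189/2)*(-3) = -567/2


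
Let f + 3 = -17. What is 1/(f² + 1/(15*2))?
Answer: 30/12001 ≈ 0.0024998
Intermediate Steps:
f = -20 (f = -3 - 17 = -20)
1/(f² + 1/(15*2)) = 1/((-20)² + 1/(15*2)) = 1/(400 + 1/30) = 1/(12001/30) = 30/12001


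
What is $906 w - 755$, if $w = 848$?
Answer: $767533$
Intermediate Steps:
$906 w - 755 = 906 \cdot 848 - 755 = 768288 - 755 = 767533$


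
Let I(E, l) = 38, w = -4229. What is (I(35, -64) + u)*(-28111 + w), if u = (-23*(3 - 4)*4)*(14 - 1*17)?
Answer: 7696920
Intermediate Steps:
u = -276 (u = (-(-23)*4)*(14 - 17) = -23*(-4)*(-3) = 92*(-3) = -276)
(I(35, -64) + u)*(-28111 + w) = (38 - 276)*(-28111 - 4229) = -238*(-32340) = 7696920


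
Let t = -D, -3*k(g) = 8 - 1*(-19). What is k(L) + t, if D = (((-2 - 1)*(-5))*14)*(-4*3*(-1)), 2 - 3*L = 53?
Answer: -2529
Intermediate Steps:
L = -17 (L = 2/3 - 1/3*53 = 2/3 - 53/3 = -17)
k(g) = -9 (k(g) = -(8 - 1*(-19))/3 = -(8 + 19)/3 = -1/3*27 = -9)
D = 2520 (D = (-3*(-5)*14)*(-12*(-1)) = (15*14)*12 = 210*12 = 2520)
t = -2520 (t = -1*2520 = -2520)
k(L) + t = -9 - 2520 = -2529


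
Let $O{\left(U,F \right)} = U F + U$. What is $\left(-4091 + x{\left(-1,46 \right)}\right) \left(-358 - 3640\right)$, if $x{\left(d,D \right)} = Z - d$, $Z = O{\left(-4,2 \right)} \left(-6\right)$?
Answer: $16063964$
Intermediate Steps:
$O{\left(U,F \right)} = U + F U$ ($O{\left(U,F \right)} = F U + U = U + F U$)
$Z = 72$ ($Z = - 4 \left(1 + 2\right) \left(-6\right) = \left(-4\right) 3 \left(-6\right) = \left(-12\right) \left(-6\right) = 72$)
$x{\left(d,D \right)} = 72 - d$
$\left(-4091 + x{\left(-1,46 \right)}\right) \left(-358 - 3640\right) = \left(-4091 + \left(72 - -1\right)\right) \left(-358 - 3640\right) = \left(-4091 + \left(72 + 1\right)\right) \left(-3998\right) = \left(-4091 + 73\right) \left(-3998\right) = \left(-4018\right) \left(-3998\right) = 16063964$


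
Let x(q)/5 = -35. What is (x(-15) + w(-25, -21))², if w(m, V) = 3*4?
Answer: 26569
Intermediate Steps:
w(m, V) = 12
x(q) = -175 (x(q) = 5*(-35) = -175)
(x(-15) + w(-25, -21))² = (-175 + 12)² = (-163)² = 26569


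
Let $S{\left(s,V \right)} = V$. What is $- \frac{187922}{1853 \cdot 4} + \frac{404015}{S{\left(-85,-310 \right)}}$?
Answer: $- \frac{76320375}{57443} \approx -1328.6$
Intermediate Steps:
$- \frac{187922}{1853 \cdot 4} + \frac{404015}{S{\left(-85,-310 \right)}} = - \frac{187922}{1853 \cdot 4} + \frac{404015}{-310} = - \frac{187922}{7412} + 404015 \left(- \frac{1}{310}\right) = \left(-187922\right) \frac{1}{7412} - \frac{80803}{62} = - \frac{93961}{3706} - \frac{80803}{62} = - \frac{76320375}{57443}$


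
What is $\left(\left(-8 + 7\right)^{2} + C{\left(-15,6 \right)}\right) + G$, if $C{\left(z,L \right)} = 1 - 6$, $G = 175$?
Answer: $171$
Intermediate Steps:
$C{\left(z,L \right)} = -5$ ($C{\left(z,L \right)} = 1 - 6 = -5$)
$\left(\left(-8 + 7\right)^{2} + C{\left(-15,6 \right)}\right) + G = \left(\left(-8 + 7\right)^{2} - 5\right) + 175 = \left(\left(-1\right)^{2} - 5\right) + 175 = \left(1 - 5\right) + 175 = -4 + 175 = 171$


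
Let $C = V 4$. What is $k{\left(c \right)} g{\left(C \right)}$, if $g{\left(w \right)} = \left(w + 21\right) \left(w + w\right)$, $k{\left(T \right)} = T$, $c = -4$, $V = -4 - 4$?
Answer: $-2816$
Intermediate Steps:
$V = -8$
$C = -32$ ($C = \left(-8\right) 4 = -32$)
$g{\left(w \right)} = 2 w \left(21 + w\right)$ ($g{\left(w \right)} = \left(21 + w\right) 2 w = 2 w \left(21 + w\right)$)
$k{\left(c \right)} g{\left(C \right)} = - 4 \cdot 2 \left(-32\right) \left(21 - 32\right) = - 4 \cdot 2 \left(-32\right) \left(-11\right) = \left(-4\right) 704 = -2816$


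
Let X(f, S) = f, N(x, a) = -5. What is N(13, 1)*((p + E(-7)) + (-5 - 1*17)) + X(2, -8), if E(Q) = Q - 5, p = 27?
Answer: 37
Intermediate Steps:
E(Q) = -5 + Q
N(13, 1)*((p + E(-7)) + (-5 - 1*17)) + X(2, -8) = -5*((27 + (-5 - 7)) + (-5 - 1*17)) + 2 = -5*((27 - 12) + (-5 - 17)) + 2 = -5*(15 - 22) + 2 = -5*(-7) + 2 = 35 + 2 = 37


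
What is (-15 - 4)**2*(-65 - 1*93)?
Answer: -57038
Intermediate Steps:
(-15 - 4)**2*(-65 - 1*93) = (-19)**2*(-65 - 93) = 361*(-158) = -57038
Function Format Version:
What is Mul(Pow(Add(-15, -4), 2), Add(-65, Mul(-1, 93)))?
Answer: -57038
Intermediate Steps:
Mul(Pow(Add(-15, -4), 2), Add(-65, Mul(-1, 93))) = Mul(Pow(-19, 2), Add(-65, -93)) = Mul(361, -158) = -57038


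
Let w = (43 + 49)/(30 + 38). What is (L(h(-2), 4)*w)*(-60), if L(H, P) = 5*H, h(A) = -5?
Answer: 34500/17 ≈ 2029.4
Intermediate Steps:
w = 23/17 (w = 92/68 = 92*(1/68) = 23/17 ≈ 1.3529)
(L(h(-2), 4)*w)*(-60) = ((5*(-5))*(23/17))*(-60) = -25*23/17*(-60) = -575/17*(-60) = 34500/17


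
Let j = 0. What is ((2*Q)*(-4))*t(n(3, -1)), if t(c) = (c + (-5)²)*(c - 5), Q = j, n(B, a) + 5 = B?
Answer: 0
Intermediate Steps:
n(B, a) = -5 + B
Q = 0
t(c) = (-5 + c)*(25 + c) (t(c) = (c + 25)*(-5 + c) = (25 + c)*(-5 + c) = (-5 + c)*(25 + c))
((2*Q)*(-4))*t(n(3, -1)) = ((2*0)*(-4))*(-125 + (-5 + 3)² + 20*(-5 + 3)) = (0*(-4))*(-125 + (-2)² + 20*(-2)) = 0*(-125 + 4 - 40) = 0*(-161) = 0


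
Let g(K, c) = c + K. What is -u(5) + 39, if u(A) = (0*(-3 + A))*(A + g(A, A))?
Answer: 39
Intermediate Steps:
g(K, c) = K + c
u(A) = 0 (u(A) = (0*(-3 + A))*(A + (A + A)) = 0*(A + 2*A) = 0*(3*A) = 0)
-u(5) + 39 = -1*0 + 39 = 0 + 39 = 39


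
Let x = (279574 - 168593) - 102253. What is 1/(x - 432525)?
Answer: -1/423797 ≈ -2.3596e-6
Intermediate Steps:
x = 8728 (x = 110981 - 102253 = 8728)
1/(x - 432525) = 1/(8728 - 432525) = 1/(-423797) = -1/423797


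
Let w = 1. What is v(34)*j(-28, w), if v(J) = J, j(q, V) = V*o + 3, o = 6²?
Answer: 1326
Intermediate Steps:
o = 36
j(q, V) = 3 + 36*V (j(q, V) = V*36 + 3 = 36*V + 3 = 3 + 36*V)
v(34)*j(-28, w) = 34*(3 + 36*1) = 34*(3 + 36) = 34*39 = 1326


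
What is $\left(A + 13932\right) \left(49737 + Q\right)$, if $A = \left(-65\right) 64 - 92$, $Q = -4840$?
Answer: $434602960$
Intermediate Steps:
$A = -4252$ ($A = -4160 - 92 = -4252$)
$\left(A + 13932\right) \left(49737 + Q\right) = \left(-4252 + 13932\right) \left(49737 - 4840\right) = 9680 \cdot 44897 = 434602960$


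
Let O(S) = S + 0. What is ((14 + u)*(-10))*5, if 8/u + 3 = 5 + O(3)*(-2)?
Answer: -600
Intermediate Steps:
O(S) = S
u = -2 (u = 8/(-3 + (5 + 3*(-2))) = 8/(-3 + (5 - 6)) = 8/(-3 - 1) = 8/(-4) = 8*(-¼) = -2)
((14 + u)*(-10))*5 = ((14 - 2)*(-10))*5 = (12*(-10))*5 = -120*5 = -600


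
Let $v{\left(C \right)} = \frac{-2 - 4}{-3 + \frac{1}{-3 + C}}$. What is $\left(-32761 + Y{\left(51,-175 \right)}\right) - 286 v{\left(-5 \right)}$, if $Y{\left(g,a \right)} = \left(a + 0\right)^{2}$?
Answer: $- \frac{67128}{25} \approx -2685.1$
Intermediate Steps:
$v{\left(C \right)} = - \frac{6}{-3 + \frac{1}{-3 + C}}$
$Y{\left(g,a \right)} = a^{2}$
$\left(-32761 + Y{\left(51,-175 \right)}\right) - 286 v{\left(-5 \right)} = \left(-32761 + \left(-175\right)^{2}\right) - 286 \frac{6 \left(-3 - 5\right)}{-10 + 3 \left(-5\right)} = \left(-32761 + 30625\right) - 286 \cdot 6 \frac{1}{-10 - 15} \left(-8\right) = -2136 - 286 \cdot 6 \frac{1}{-25} \left(-8\right) = -2136 - 286 \cdot 6 \left(- \frac{1}{25}\right) \left(-8\right) = -2136 - \frac{13728}{25} = - \frac{67128}{25}$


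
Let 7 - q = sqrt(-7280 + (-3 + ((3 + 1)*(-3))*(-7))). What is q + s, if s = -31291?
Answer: -31284 - I*sqrt(7199) ≈ -31284.0 - 84.847*I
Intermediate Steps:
q = 7 - I*sqrt(7199) (q = 7 - sqrt(-7280 + (-3 + ((3 + 1)*(-3))*(-7))) = 7 - sqrt(-7280 + (-3 + (4*(-3))*(-7))) = 7 - sqrt(-7280 + (-3 - 12*(-7))) = 7 - sqrt(-7280 + (-3 + 84)) = 7 - sqrt(-7280 + 81) = 7 - sqrt(-7199) = 7 - I*sqrt(7199) ≈ 7.0 - 84.847*I)
q + s = (7 - I*sqrt(7199)) - 31291 = -31284 - I*sqrt(7199)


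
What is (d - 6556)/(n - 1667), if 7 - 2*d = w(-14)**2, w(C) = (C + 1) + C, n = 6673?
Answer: -6917/5006 ≈ -1.3817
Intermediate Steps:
w(C) = 1 + 2*C (w(C) = (1 + C) + C = 1 + 2*C)
d = -361 (d = 7/2 - (1 + 2*(-14))**2/2 = 7/2 - (1 - 28)**2/2 = 7/2 - 1/2*(-27)**2 = 7/2 - 1/2*729 = 7/2 - 729/2 = -361)
(d - 6556)/(n - 1667) = (-361 - 6556)/(6673 - 1667) = -6917/5006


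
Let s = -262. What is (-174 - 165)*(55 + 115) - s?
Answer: -57368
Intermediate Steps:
(-174 - 165)*(55 + 115) - s = (-174 - 165)*(55 + 115) - 1*(-262) = -339*170 + 262 = -57630 + 262 = -57368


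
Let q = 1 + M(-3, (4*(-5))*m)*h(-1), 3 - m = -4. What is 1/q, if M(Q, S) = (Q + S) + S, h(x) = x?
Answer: 1/284 ≈ 0.0035211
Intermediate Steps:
m = 7 (m = 3 - 1*(-4) = 3 + 4 = 7)
M(Q, S) = Q + 2*S
q = 284 (q = 1 + (-3 + 2*((4*(-5))*7))*(-1) = 1 + (-3 + 2*(-20*7))*(-1) = 1 + (-3 + 2*(-140))*(-1) = 1 + (-3 - 280)*(-1) = 1 - 283*(-1) = 1 + 283 = 284)
1/q = 1/284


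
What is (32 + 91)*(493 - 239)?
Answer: 31242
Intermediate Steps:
(32 + 91)*(493 - 239) = 123*254 = 31242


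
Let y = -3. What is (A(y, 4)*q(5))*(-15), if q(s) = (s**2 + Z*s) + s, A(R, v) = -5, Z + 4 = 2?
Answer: 1500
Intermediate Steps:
Z = -2 (Z = -4 + 2 = -2)
q(s) = s**2 - s (q(s) = (s**2 - 2*s) + s = s**2 - s)
(A(y, 4)*q(5))*(-15) = -25*(-1 + 5)*(-15) = -25*4*(-15) = -5*20*(-15) = -100*(-15) = 1500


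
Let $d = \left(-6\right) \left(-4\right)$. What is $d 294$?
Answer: $7056$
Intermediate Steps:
$d = 24$
$d 294 = 24 \cdot 294 = 7056$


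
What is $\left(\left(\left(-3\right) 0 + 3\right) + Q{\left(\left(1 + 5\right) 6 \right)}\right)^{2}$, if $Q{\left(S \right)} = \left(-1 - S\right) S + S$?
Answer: $1671849$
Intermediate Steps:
$Q{\left(S \right)} = S + S \left(-1 - S\right)$ ($Q{\left(S \right)} = S \left(-1 - S\right) + S = S + S \left(-1 - S\right)$)
$\left(\left(\left(-3\right) 0 + 3\right) + Q{\left(\left(1 + 5\right) 6 \right)}\right)^{2} = \left(\left(\left(-3\right) 0 + 3\right) - \left(\left(1 + 5\right) 6\right)^{2}\right)^{2} = \left(\left(0 + 3\right) - \left(6 \cdot 6\right)^{2}\right)^{2} = \left(3 - 36^{2}\right)^{2} = \left(3 - 1296\right)^{2} = \left(-1293\right)^{2} = 1671849$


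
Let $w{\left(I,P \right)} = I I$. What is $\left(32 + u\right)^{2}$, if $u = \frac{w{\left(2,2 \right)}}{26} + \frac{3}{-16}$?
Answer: $\frac{44209201}{43264} \approx 1021.8$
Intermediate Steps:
$w{\left(I,P \right)} = I^{2}$
$u = - \frac{7}{208}$ ($u = \frac{2^{2}}{26} + \frac{3}{-16} = 4 \cdot \frac{1}{26} + 3 \left(- \frac{1}{16}\right) = \frac{2}{13} - \frac{3}{16} = - \frac{7}{208} \approx -0.033654$)
$\left(32 + u\right)^{2} = \left(32 - \frac{7}{208}\right)^{2} = \left(\frac{6649}{208}\right)^{2} = \frac{44209201}{43264}$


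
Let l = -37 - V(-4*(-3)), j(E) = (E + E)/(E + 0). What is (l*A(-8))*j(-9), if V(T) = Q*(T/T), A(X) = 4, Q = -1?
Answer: -288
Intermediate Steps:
j(E) = 2 (j(E) = (2*E)/E = 2)
V(T) = -1 (V(T) = -T/T = -1*1 = -1)
l = -36 (l = -37 - 1*(-1) = -37 + 1 = -36)
(l*A(-8))*j(-9) = -36*4*2 = -144*2 = -288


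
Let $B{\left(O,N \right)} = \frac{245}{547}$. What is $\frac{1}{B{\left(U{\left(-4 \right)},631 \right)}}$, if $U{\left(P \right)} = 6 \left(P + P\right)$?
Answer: $\frac{547}{245} \approx 2.2327$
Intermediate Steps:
$U{\left(P \right)} = 12 P$ ($U{\left(P \right)} = 6 \cdot 2 P = 12 P$)
$B{\left(O,N \right)} = \frac{245}{547}$ ($B{\left(O,N \right)} = 245 \cdot \frac{1}{547} = \frac{245}{547}$)
$\frac{1}{B{\left(U{\left(-4 \right)},631 \right)}} = \frac{1}{\frac{245}{547}} = \frac{547}{245}$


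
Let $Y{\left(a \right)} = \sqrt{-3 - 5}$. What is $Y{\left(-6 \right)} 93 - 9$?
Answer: $-9 + 186 i \sqrt{2} \approx -9.0 + 263.04 i$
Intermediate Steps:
$Y{\left(a \right)} = 2 i \sqrt{2}$ ($Y{\left(a \right)} = \sqrt{-8} = 2 i \sqrt{2}$)
$Y{\left(-6 \right)} 93 - 9 = 2 i \sqrt{2} \cdot 93 - 9 = 186 i \sqrt{2} - 9 = -9 + 186 i \sqrt{2}$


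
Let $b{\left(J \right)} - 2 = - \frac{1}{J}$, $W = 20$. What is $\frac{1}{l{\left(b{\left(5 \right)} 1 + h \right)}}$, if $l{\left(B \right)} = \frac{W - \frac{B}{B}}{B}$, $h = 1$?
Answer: $\frac{14}{95} \approx 0.14737$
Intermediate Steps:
$b{\left(J \right)} = 2 - \frac{1}{J}$
$l{\left(B \right)} = \frac{19}{B}$ ($l{\left(B \right)} = \frac{20 - \frac{B}{B}}{B} = \frac{20 - 1}{B} = \frac{19}{B}$)
$\frac{1}{l{\left(b{\left(5 \right)} 1 + h \right)}} = \frac{1}{19 \frac{1}{\left(2 - \frac{1}{5}\right) 1 + 1}} = \frac{1}{19 \frac{1}{\frac{9}{5} \cdot 1 + 1}} = \frac{1}{19 \frac{1}{\frac{9}{5} + 1}} = \frac{1}{19 \frac{1}{\frac{14}{5}}} = \frac{1}{19 \cdot \frac{5}{14}} = \frac{1}{\frac{95}{14}} = \frac{14}{95}$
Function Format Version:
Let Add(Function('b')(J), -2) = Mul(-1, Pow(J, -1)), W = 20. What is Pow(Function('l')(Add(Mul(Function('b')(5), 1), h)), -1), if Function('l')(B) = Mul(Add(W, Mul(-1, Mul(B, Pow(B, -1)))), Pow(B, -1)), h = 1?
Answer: Rational(14, 95) ≈ 0.14737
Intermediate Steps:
Function('b')(J) = Add(2, Mul(-1, Pow(J, -1)))
Function('l')(B) = Mul(19, Pow(B, -1)) (Function('l')(B) = Mul(Add(20, Mul(-1, Mul(B, Pow(B, -1)))), Pow(B, -1)) = Mul(Add(20, Mul(-1, 1)), Pow(B, -1)) = Mul(Add(20, -1), Pow(B, -1)) = Mul(19, Pow(B, -1)))
Pow(Function('l')(Add(Mul(Function('b')(5), 1), h)), -1) = Pow(Mul(19, Pow(Add(Mul(Add(2, Mul(-1, Pow(5, -1))), 1), 1), -1)), -1) = Pow(Mul(19, Pow(Add(Mul(Add(2, Mul(-1, Rational(1, 5))), 1), 1), -1)), -1) = Pow(Mul(19, Pow(Add(Mul(Add(2, Rational(-1, 5)), 1), 1), -1)), -1) = Pow(Mul(19, Pow(Add(Mul(Rational(9, 5), 1), 1), -1)), -1) = Pow(Mul(19, Pow(Add(Rational(9, 5), 1), -1)), -1) = Pow(Mul(19, Pow(Rational(14, 5), -1)), -1) = Pow(Mul(19, Rational(5, 14)), -1) = Pow(Rational(95, 14), -1) = Rational(14, 95)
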